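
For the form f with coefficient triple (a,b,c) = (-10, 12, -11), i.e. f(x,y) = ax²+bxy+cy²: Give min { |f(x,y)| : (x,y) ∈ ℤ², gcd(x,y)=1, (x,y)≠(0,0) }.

translate: b→8 (≡-12 mod 20), so (10,-12,11)→(10,8,9)
flip: (10,8,9)→(9,-8,10)
reduced (well bottom): (9,-8,10) with a≤c, −a<b≤a
well minimum |f| = |-9| = 9 (negative-definite)

9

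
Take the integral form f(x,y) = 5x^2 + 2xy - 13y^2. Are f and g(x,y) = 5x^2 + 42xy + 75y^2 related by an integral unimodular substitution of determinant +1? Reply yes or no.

D₁ = 264, D₂ = 264
river cycle of f (length 6): (5, 12, -6), (-6, 12, 5), (5, 8, -10), (-10, 12, 3), (3, 12, -10), (-10, 8, 5)
river cycle of g (length 6): (5, 12, -6), (-6, 12, 5), (5, 8, -10), (-10, 12, 3), (3, 12, -10), (-10, 8, 5)
cycles coincide ⇒ equivalent

yes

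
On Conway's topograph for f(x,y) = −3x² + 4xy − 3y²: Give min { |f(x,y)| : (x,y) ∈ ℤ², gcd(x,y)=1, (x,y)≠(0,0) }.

translate: b→2 (≡-4 mod 6), so (3,-4,3)→(3,2,2)
flip: (3,2,2)→(2,-2,3)
translate: b→2 (≡-2 mod 4), so (2,-2,3)→(2,2,3)
reduced (well bottom): (2,2,3) with a≤c, −a<b≤a
well minimum |f| = |-2| = 2 (negative-definite)

2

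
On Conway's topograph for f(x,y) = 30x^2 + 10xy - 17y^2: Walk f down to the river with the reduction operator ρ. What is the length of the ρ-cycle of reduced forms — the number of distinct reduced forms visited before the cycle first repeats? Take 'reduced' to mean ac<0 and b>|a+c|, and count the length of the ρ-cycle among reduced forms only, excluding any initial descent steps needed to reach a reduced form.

D = 2140, ⌊√D⌋ = 46
descent: ρ → (-17,24,23)  [lands on river]
river: ρ → (23,22,-18)
river: ρ → (-18,14,27)
river: ρ → (27,40,-5)
river: ρ → (-5,40,27)
river: ρ → (27,14,-18)
river: ρ → (-18,22,23)
river: ρ → (23,24,-17)
river: ρ → (-17,44,3)
river: ρ → (3,46,-2)
river: ρ → (-2,46,3)
river: ρ → (3,44,-17)
ρ-cycle length = 12 (tail of 1 descent step not counted)

12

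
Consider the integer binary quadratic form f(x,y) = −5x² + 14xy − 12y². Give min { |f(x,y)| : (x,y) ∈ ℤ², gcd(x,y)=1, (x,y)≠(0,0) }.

translate: b→-4 (≡-14 mod 10), so (5,-14,12)→(5,-4,3)
flip: (5,-4,3)→(3,4,5)
translate: b→-2 (≡4 mod 6), so (3,4,5)→(3,-2,4)
reduced (well bottom): (3,-2,4) with a≤c, −a<b≤a
well minimum |f| = |-3| = 3 (negative-definite)

3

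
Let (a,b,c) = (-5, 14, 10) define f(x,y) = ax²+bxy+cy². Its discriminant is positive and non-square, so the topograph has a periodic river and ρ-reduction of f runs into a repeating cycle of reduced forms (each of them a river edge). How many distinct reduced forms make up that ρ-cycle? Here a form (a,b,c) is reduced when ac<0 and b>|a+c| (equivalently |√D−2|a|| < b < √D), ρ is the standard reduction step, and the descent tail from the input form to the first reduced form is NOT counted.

D = 396, ⌊√D⌋ = 19
river: ρ → (10,6,-9)
river: ρ → (-9,12,7)
river: ρ → (7,16,-5)
river: ρ → (-5,14,10)
ρ-cycle length = 4 (tail of 0 descent steps not counted)

4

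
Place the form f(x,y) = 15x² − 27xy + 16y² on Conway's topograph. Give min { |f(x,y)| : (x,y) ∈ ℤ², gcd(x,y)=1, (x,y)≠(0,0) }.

translate: b→3 (≡-27 mod 30), so (15,-27,16)→(15,3,4)
flip: (15,3,4)→(4,-3,15)
reduced (well bottom): (4,-3,15) with a≤c, −a<b≤a
well minimum = a = 4

4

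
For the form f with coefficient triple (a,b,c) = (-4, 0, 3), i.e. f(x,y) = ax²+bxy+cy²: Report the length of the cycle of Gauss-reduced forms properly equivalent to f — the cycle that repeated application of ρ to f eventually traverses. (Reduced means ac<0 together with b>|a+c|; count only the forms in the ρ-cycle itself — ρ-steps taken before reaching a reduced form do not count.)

D = 48, ⌊√D⌋ = 6
descent: ρ → (3,6,-1)  [lands on river]
river: ρ → (-1,6,3)
ρ-cycle length = 2 (tail of 1 descent step not counted)

2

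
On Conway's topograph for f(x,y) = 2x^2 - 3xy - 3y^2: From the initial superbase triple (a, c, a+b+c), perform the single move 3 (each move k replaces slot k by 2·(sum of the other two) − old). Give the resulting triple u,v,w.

start (2,-3,-4) = (f(1,0),f(0,1),f(1,1))
replace slot 3: 2·(2+(-3)) − (-4) = 2 → (2,-3,2)

2,-3,2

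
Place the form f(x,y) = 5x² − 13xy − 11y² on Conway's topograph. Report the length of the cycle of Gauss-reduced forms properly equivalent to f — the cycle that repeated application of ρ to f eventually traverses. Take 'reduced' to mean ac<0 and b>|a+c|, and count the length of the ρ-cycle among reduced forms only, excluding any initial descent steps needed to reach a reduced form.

D = 389, ⌊√D⌋ = 19
descent: ρ → (-11,13,5)  [lands on river]
river: ρ → (5,17,-5)
river: ρ → (-5,13,11)
river: ρ → (11,9,-7)
river: ρ → (-7,19,1)
river: ρ → (1,19,-7)
river: ρ → (-7,9,11)
river: ρ → (11,13,-5)
river: ρ → (-5,17,5)
river: ρ → (5,13,-11)
river: ρ → (-11,9,7)
river: ρ → (7,19,-1)
river: ρ → (-1,19,7)
river: ρ → (7,9,-11)
ρ-cycle length = 14 (tail of 1 descent step not counted)

14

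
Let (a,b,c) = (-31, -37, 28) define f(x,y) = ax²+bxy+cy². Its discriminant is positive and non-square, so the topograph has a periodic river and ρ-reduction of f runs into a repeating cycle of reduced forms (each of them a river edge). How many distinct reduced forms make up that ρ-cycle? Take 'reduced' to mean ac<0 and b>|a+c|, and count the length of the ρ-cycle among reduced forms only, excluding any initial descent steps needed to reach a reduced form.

D = 4841, ⌊√D⌋ = 69
descent: ρ → (28,37,-31)  [lands on river]
river: ρ → (-31,25,34)
river: ρ → (34,43,-22)
river: ρ → (-22,45,32)
river: ρ → (32,19,-35)
river: ρ → (-35,51,16)
river: ρ → (16,45,-44)
river: ρ → (-44,43,17)
river: ρ → (17,59,-20)
river: ρ → (-20,61,14)
river: ρ → (14,51,-40)
river: ρ → (-40,29,25)
river: ρ → (25,21,-44)
river: ρ → (-44,67,2)
river: ρ → (2,69,-10)
river: ρ → (-10,51,56)
river: ρ → (56,61,-5)
river: ρ → (-5,69,4)
river: ρ → (4,67,-22)
river: ρ → (-22,65,7)
river: ρ → (7,61,-40)
river: ρ → (-40,19,28)
ρ-cycle length = 22 (tail of 1 descent step not counted)

22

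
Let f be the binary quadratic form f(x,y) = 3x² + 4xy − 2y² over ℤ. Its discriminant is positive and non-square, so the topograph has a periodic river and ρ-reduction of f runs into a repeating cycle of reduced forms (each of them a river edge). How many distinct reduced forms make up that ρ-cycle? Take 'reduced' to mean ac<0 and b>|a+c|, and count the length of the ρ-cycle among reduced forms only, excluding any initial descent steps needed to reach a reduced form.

D = 40, ⌊√D⌋ = 6
river: ρ → (-2,4,3)
river: ρ → (3,2,-3)
river: ρ → (-3,4,2)
river: ρ → (2,4,-3)
river: ρ → (-3,2,3)
river: ρ → (3,4,-2)
ρ-cycle length = 6 (tail of 0 descent steps not counted)

6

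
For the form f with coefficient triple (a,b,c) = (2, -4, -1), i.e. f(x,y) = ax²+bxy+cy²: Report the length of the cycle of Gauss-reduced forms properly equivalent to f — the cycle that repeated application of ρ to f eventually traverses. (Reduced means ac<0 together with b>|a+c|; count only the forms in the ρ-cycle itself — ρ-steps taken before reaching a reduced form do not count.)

D = 24, ⌊√D⌋ = 4
descent: ρ → (-1,4,2)  [lands on river]
river: ρ → (2,4,-1)
ρ-cycle length = 2 (tail of 1 descent step not counted)

2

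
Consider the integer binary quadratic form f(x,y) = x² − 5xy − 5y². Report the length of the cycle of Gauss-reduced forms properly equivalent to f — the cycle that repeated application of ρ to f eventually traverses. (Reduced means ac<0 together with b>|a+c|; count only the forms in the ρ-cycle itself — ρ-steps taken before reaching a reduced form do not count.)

D = 45, ⌊√D⌋ = 6
descent: ρ → (-5,5,1)  [lands on river]
river: ρ → (1,5,-5)
ρ-cycle length = 2 (tail of 1 descent step not counted)

2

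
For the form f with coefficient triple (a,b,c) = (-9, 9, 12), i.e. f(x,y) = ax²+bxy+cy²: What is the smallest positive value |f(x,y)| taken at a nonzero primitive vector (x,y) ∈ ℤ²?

river: ρ → (12,15,-6)
river: ρ → (-6,21,3)
river: ρ → (3,21,-6)
river: ρ → (-6,15,12)
river: ρ → (12,9,-9)
river: ρ → (-9,9,12)
closes: descent 0, river 6
min |a| on river = 3

3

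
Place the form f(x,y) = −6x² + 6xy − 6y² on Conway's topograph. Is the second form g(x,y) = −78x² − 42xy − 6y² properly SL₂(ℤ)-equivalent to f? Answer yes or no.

D₁ = -108, D₂ = -108
f is negative-definite; reduce −f:
−f: translate: b→6 (≡-6 mod 12), so (6,-6,6)→(6,6,6)
−f: reduced (well bottom): (6,6,6) with a≤c, −a<b≤a
flip sign back: reduced form of f is (-6,-6,-6)
g is negative-definite; reduce −g:
−g: flip: (78,42,6)→(6,-42,78)
−g: translate: b→6 (≡-42 mod 12), so (6,-42,78)→(6,6,6)
−g: reduced (well bottom): (6,6,6) with a≤c, −a<b≤a
flip sign back: reduced form of g is (-6,-6,-6)
reduced forms (-6, -6, -6) vs (-6, -6, -6) ⇒ equivalent

yes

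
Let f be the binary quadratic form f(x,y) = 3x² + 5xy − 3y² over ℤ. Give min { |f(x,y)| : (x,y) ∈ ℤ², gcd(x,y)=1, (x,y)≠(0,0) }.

river: ρ → (-3,7,1)
river: ρ → (1,7,-3)
river: ρ → (-3,5,3)
river: ρ → (3,7,-1)
river: ρ → (-1,7,3)
river: ρ → (3,5,-3)
closes: descent 0, river 6
min |a| on river = 1

1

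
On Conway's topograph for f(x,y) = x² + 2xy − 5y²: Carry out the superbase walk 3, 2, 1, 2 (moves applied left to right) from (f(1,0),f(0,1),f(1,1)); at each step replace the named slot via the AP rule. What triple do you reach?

start (1,-5,-2) = (f(1,0),f(0,1),f(1,1))
replace slot 3: 2·(1+(-5)) − (-2) = -6 → (1,-5,-6)
replace slot 2: 2·(1+(-6)) − (-5) = -5 → (1,-5,-6)
replace slot 1: 2·((-5)+(-6)) − 1 = -23 → (-23,-5,-6)
replace slot 2: 2·((-23)+(-6)) − (-5) = -53 → (-23,-53,-6)

-23,-53,-6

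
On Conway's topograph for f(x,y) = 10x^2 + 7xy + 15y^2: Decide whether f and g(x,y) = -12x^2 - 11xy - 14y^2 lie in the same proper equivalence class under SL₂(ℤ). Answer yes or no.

D₁ = -551, D₂ = -551
f: reduced (well bottom): (10,7,15) with a≤c, −a<b≤a
g is negative-definite; reduce −g:
−g: reduced (well bottom): (12,11,14) with a≤c, −a<b≤a
flip sign back: reduced form of g is (-12,-11,-14)
reduced forms (10, 7, 15) vs (-12, -11, -14) ⇒ inequivalent

no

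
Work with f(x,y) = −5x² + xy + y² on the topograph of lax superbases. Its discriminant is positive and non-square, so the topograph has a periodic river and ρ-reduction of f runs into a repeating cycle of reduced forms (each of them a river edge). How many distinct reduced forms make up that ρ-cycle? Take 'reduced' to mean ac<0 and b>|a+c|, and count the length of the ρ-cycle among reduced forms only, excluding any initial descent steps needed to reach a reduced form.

D = 21, ⌊√D⌋ = 4
descent: ρ → (1,3,-3)  [lands on river]
river: ρ → (-3,3,1)
ρ-cycle length = 2 (tail of 1 descent step not counted)

2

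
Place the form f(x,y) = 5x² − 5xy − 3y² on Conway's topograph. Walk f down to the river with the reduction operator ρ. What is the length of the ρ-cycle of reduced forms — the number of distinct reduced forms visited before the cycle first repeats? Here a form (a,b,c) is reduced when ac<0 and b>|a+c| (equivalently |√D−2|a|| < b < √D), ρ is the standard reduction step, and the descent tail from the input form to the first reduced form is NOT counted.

D = 85, ⌊√D⌋ = 9
descent: ρ → (-3,5,5)  [lands on river]
river: ρ → (5,5,-3)
river: ρ → (-3,7,3)
river: ρ → (3,5,-5)
river: ρ → (-5,5,3)
river: ρ → (3,7,-3)
ρ-cycle length = 6 (tail of 1 descent step not counted)

6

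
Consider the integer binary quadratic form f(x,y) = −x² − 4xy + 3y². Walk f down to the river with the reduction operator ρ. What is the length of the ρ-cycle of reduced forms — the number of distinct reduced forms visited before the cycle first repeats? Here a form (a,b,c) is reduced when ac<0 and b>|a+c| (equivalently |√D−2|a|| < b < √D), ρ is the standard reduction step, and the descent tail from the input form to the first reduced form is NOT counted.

D = 28, ⌊√D⌋ = 5
descent: ρ → (3,4,-1)  [lands on river]
river: ρ → (-1,4,3)
river: ρ → (3,2,-2)
river: ρ → (-2,2,3)
ρ-cycle length = 4 (tail of 1 descent step not counted)

4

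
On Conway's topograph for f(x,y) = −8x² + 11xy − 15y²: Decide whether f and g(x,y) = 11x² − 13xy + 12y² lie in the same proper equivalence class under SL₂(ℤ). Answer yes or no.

D₁ = -359, D₂ = -359
f is negative-definite; reduce −f:
−f: translate: b→5 (≡-11 mod 16), so (8,-11,15)→(8,5,12)
−f: reduced (well bottom): (8,5,12) with a≤c, −a<b≤a
flip sign back: reduced form of f is (-8,-5,-12)
g: translate: b→9 (≡-13 mod 22), so (11,-13,12)→(11,9,10)
g: flip: (11,9,10)→(10,-9,11)
g: reduced (well bottom): (10,-9,11) with a≤c, −a<b≤a
reduced forms (-8, -5, -12) vs (10, -9, 11) ⇒ inequivalent

no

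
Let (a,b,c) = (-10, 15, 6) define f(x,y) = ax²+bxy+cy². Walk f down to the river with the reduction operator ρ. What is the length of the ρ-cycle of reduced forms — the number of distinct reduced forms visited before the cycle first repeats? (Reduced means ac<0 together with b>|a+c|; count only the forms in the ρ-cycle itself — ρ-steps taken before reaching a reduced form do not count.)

D = 465, ⌊√D⌋ = 21
river: ρ → (6,21,-1)
river: ρ → (-1,21,6)
river: ρ → (6,15,-10)
river: ρ → (-10,5,11)
river: ρ → (11,17,-4)
river: ρ → (-4,15,15)
river: ρ → (15,15,-4)
river: ρ → (-4,17,11)
river: ρ → (11,5,-10)
river: ρ → (-10,15,6)
ρ-cycle length = 10 (tail of 0 descent steps not counted)

10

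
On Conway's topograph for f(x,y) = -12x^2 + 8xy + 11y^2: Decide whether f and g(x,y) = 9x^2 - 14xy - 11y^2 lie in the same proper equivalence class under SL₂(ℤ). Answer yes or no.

D₁ = 592, D₂ = 592
river cycle of f (length 6): (11, 14, -9), (-9, 22, 3), (3, 20, -16), (-16, 12, 7), (7, 16, -12), (-12, 8, 11)
river cycle of g (length 6): (-11, 14, 9), (9, 22, -3), (-3, 20, 16), (16, 12, -7), (-7, 16, 12), (12, 8, -11)
cycles differ ⇒ inequivalent

no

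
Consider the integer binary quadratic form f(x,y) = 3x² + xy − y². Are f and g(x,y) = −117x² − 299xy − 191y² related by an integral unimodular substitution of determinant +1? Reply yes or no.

D₁ = 13, D₂ = 13
river cycle of f (length 2): (-1, 3, 1), (1, 3, -1)
river cycle of g (length 2): (-1, 3, 1), (1, 3, -1)
cycles coincide ⇒ equivalent

yes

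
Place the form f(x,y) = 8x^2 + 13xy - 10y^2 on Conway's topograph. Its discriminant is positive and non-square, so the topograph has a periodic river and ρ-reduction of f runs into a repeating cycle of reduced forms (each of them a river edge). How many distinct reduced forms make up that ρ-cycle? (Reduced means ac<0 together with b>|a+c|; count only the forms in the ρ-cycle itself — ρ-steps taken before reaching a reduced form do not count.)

D = 489, ⌊√D⌋ = 22
river: ρ → (-10,7,11)
river: ρ → (11,15,-6)
river: ρ → (-6,21,2)
river: ρ → (2,19,-16)
river: ρ → (-16,13,5)
river: ρ → (5,17,-10)
river: ρ → (-10,3,12)
river: ρ → (12,21,-1)
river: ρ → (-1,21,12)
river: ρ → (12,3,-10)
river: ρ → (-10,17,5)
river: ρ → (5,13,-16)
river: ρ → (-16,19,2)
river: ρ → (2,21,-6)
river: ρ → (-6,15,11)
river: ρ → (11,7,-10)
river: ρ → (-10,13,8)
river: ρ → (8,19,-4)
river: ρ → (-4,21,3)
river: ρ → (3,21,-4)
river: ρ → (-4,19,8)
river: ρ → (8,13,-10)
ρ-cycle length = 22 (tail of 0 descent steps not counted)

22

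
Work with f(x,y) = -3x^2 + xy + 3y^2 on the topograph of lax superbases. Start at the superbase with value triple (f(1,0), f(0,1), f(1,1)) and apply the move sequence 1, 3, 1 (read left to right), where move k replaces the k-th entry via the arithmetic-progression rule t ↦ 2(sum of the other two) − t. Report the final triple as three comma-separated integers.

start (-3,3,1) = (f(1,0),f(0,1),f(1,1))
replace slot 1: 2·(3+1) − (-3) = 11 → (11,3,1)
replace slot 3: 2·(11+3) − 1 = 27 → (11,3,27)
replace slot 1: 2·(3+27) − 11 = 49 → (49,3,27)

49,3,27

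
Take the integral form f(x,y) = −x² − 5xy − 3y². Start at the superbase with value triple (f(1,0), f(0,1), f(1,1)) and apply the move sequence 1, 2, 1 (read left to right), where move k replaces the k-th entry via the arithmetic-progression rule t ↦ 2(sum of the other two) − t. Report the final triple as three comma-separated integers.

start (-1,-3,-9) = (f(1,0),f(0,1),f(1,1))
replace slot 1: 2·((-3)+(-9)) − (-1) = -23 → (-23,-3,-9)
replace slot 2: 2·((-23)+(-9)) − (-3) = -61 → (-23,-61,-9)
replace slot 1: 2·((-61)+(-9)) − (-23) = -117 → (-117,-61,-9)

-117,-61,-9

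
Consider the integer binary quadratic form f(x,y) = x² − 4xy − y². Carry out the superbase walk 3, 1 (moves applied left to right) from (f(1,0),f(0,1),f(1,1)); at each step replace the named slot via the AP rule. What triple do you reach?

start (1,-1,-4) = (f(1,0),f(0,1),f(1,1))
replace slot 3: 2·(1+(-1)) − (-4) = 4 → (1,-1,4)
replace slot 1: 2·((-1)+4) − 1 = 5 → (5,-1,4)

5,-1,4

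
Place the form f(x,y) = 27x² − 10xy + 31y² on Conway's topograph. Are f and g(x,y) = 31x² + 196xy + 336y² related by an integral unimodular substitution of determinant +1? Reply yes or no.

D₁ = -3248, D₂ = -3248
f: reduced (well bottom): (27,-10,31) with a≤c, −a<b≤a
g: translate: b→10 (≡196 mod 62), so (31,196,336)→(31,10,27)
g: flip: (31,10,27)→(27,-10,31)
g: reduced (well bottom): (27,-10,31) with a≤c, −a<b≤a
reduced forms (27, -10, 31) vs (27, -10, 31) ⇒ equivalent

yes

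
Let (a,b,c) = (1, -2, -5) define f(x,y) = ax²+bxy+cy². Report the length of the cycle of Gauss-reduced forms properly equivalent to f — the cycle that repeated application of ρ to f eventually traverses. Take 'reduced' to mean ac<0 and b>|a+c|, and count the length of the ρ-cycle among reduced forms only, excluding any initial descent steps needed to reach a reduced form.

D = 24, ⌊√D⌋ = 4
descent: ρ → (-5,2,1)
descent: ρ → (1,4,-2)  [lands on river]
river: ρ → (-2,4,1)
ρ-cycle length = 2 (tail of 2 descent steps not counted)

2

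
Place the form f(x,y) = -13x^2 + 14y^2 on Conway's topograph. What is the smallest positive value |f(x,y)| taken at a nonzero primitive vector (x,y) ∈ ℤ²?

descent: ρ → (14,0,-13)
descent: ρ → (-13,26,1)  [lands on river]
river: ρ → (1,26,-13)
closes: descent 2, river 2
min |a| on river = 1

1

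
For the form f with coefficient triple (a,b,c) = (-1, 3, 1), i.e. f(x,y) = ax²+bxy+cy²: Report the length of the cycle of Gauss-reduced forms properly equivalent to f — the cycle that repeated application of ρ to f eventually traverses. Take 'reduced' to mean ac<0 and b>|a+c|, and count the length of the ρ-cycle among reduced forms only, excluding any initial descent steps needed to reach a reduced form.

D = 13, ⌊√D⌋ = 3
river: ρ → (1,3,-1)
river: ρ → (-1,3,1)
ρ-cycle length = 2 (tail of 0 descent steps not counted)

2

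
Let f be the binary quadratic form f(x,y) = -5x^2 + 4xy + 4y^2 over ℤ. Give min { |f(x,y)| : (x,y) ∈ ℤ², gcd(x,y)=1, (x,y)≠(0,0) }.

river: ρ → (4,4,-5)
river: ρ → (-5,6,3)
river: ρ → (3,6,-5)
river: ρ → (-5,4,4)
closes: descent 0, river 4
min |a| on river = 3

3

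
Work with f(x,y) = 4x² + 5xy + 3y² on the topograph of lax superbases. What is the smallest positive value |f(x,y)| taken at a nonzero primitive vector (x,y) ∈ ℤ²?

translate: b→-3 (≡5 mod 8), so (4,5,3)→(4,-3,2)
flip: (4,-3,2)→(2,3,4)
translate: b→-1 (≡3 mod 4), so (2,3,4)→(2,-1,3)
reduced (well bottom): (2,-1,3) with a≤c, −a<b≤a
well minimum = a = 2

2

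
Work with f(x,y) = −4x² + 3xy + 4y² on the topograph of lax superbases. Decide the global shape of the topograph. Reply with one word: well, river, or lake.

D = b²−4ac = 3² − 4·(-4)·4 = 73
D > 0 non-square ⇒ indefinite ⇒ periodic river

river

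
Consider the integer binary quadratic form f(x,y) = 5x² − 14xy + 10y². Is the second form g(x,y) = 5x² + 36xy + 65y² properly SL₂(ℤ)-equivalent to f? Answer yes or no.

D₁ = -4, D₂ = -4
f: translate: b→-4 (≡-14 mod 10), so (5,-14,10)→(5,-4,1)
f: flip: (5,-4,1)→(1,4,5)
f: translate: b→0 (≡4 mod 2), so (1,4,5)→(1,0,1)
f: reduced (well bottom): (1,0,1) with a≤c, −a<b≤a
g: translate: b→-4 (≡36 mod 10), so (5,36,65)→(5,-4,1)
g: flip: (5,-4,1)→(1,4,5)
g: translate: b→0 (≡4 mod 2), so (1,4,5)→(1,0,1)
g: reduced (well bottom): (1,0,1) with a≤c, −a<b≤a
reduced forms (1, 0, 1) vs (1, 0, 1) ⇒ equivalent

yes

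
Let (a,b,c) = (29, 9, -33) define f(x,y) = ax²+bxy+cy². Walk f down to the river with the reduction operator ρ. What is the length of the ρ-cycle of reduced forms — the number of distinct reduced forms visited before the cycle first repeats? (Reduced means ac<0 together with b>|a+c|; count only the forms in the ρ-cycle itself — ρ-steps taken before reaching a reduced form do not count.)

D = 3909, ⌊√D⌋ = 62
river: ρ → (-33,57,5)
river: ρ → (5,53,-55)
river: ρ → (-55,57,3)
river: ρ → (3,57,-55)
river: ρ → (-55,53,5)
river: ρ → (5,57,-33)
river: ρ → (-33,9,29)
river: ρ → (29,49,-13)
river: ρ → (-13,55,17)
river: ρ → (17,47,-25)
river: ρ → (-25,53,11)
river: ρ → (11,57,-15)
river: ρ → (-15,33,47)
river: ρ → (47,61,-1)
river: ρ → (-1,61,47)
river: ρ → (47,33,-15)
river: ρ → (-15,57,11)
river: ρ → (11,53,-25)
river: ρ → (-25,47,17)
river: ρ → (17,55,-13)
river: ρ → (-13,49,29)
river: ρ → (29,9,-33)
ρ-cycle length = 22 (tail of 0 descent steps not counted)

22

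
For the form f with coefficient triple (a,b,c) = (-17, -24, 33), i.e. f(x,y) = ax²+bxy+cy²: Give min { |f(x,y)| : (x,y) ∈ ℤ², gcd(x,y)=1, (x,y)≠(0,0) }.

descent: ρ → (33,24,-17)  [lands on river]
river: ρ → (-17,44,13)
river: ρ → (13,34,-32)
river: ρ → (-32,30,15)
river: ρ → (15,30,-32)
river: ρ → (-32,34,13)
river: ρ → (13,44,-17)
river: ρ → (-17,24,33)
river: ρ → (33,42,-8)
river: ρ → (-8,38,43)
river: ρ → (43,48,-3)
river: ρ → (-3,48,43)
river: ρ → (43,38,-8)
river: ρ → (-8,42,33)
closes: descent 1, river 14
min |a| on river = 3

3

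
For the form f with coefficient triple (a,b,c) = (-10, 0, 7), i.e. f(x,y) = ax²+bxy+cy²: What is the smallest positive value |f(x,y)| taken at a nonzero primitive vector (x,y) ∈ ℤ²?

descent: ρ → (7,14,-3)  [lands on river]
river: ρ → (-3,16,2)
river: ρ → (2,16,-3)
river: ρ → (-3,14,7)
closes: descent 1, river 4
min |a| on river = 2

2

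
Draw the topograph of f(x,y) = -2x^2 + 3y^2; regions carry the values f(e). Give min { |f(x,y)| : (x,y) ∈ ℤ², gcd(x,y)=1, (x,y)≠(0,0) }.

descent: ρ → (3,0,-2)
descent: ρ → (-2,4,1)  [lands on river]
river: ρ → (1,4,-2)
closes: descent 2, river 2
min |a| on river = 1

1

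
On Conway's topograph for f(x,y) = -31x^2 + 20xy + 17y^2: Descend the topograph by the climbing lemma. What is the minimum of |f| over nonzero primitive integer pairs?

river: ρ → (17,48,-3)
river: ρ → (-3,48,17)
river: ρ → (17,20,-31)
river: ρ → (-31,42,6)
river: ρ → (6,42,-31)
river: ρ → (-31,20,17)
closes: descent 0, river 6
min |a| on river = 3

3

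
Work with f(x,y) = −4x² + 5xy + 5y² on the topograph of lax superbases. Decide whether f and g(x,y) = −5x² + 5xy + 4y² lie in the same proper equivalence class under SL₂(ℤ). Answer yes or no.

D₁ = 105, D₂ = 105
river cycle of f (length 6): (5, 5, -4), (-4, 3, 6), (6, 9, -1), (-1, 9, 6), (6, 3, -4), (-4, 5, 5)
river cycle of g (length 6): (4, 3, -6), (-6, 9, 1), (1, 9, -6), (-6, 3, 4), (4, 5, -5), (-5, 5, 4)
cycles differ ⇒ inequivalent

no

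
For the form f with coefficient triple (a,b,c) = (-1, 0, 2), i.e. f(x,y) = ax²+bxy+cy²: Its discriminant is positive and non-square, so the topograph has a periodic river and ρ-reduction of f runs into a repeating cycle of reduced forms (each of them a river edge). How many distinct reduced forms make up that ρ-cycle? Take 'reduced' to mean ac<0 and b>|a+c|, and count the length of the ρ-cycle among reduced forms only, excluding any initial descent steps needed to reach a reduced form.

D = 8, ⌊√D⌋ = 2
descent: ρ → (2,0,-1)
descent: ρ → (-1,2,1)  [lands on river]
river: ρ → (1,2,-1)
ρ-cycle length = 2 (tail of 2 descent steps not counted)

2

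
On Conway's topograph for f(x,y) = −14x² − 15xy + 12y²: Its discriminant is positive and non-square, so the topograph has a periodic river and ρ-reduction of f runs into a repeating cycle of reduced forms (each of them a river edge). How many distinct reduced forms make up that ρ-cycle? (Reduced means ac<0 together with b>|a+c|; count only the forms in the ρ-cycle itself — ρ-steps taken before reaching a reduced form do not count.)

D = 897, ⌊√D⌋ = 29
descent: ρ → (12,15,-14)  [lands on river]
river: ρ → (-14,13,13)
river: ρ → (13,13,-14)
river: ρ → (-14,15,12)
river: ρ → (12,9,-17)
river: ρ → (-17,25,4)
river: ρ → (4,23,-23)
river: ρ → (-23,23,4)
river: ρ → (4,25,-17)
river: ρ → (-17,9,12)
ρ-cycle length = 10 (tail of 1 descent step not counted)

10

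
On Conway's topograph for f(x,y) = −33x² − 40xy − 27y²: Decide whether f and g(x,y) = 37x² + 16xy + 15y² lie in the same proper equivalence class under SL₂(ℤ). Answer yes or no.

D₁ = -1964, D₂ = -1964
f is negative-definite; reduce −f:
−f: translate: b→-26 (≡40 mod 66), so (33,40,27)→(33,-26,20)
−f: flip: (33,-26,20)→(20,26,33)
−f: translate: b→-14 (≡26 mod 40), so (20,26,33)→(20,-14,27)
−f: reduced (well bottom): (20,-14,27) with a≤c, −a<b≤a
flip sign back: reduced form of f is (-20,14,-27)
g: flip: (37,16,15)→(15,-16,37)
g: translate: b→14 (≡-16 mod 30), so (15,-16,37)→(15,14,36)
g: reduced (well bottom): (15,14,36) with a≤c, −a<b≤a
reduced forms (-20, 14, -27) vs (15, 14, 36) ⇒ inequivalent

no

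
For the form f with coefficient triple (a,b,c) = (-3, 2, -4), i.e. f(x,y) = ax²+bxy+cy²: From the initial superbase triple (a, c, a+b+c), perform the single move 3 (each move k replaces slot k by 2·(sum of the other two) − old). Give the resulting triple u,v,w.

start (-3,-4,-5) = (f(1,0),f(0,1),f(1,1))
replace slot 3: 2·((-3)+(-4)) − (-5) = -9 → (-3,-4,-9)

-3,-4,-9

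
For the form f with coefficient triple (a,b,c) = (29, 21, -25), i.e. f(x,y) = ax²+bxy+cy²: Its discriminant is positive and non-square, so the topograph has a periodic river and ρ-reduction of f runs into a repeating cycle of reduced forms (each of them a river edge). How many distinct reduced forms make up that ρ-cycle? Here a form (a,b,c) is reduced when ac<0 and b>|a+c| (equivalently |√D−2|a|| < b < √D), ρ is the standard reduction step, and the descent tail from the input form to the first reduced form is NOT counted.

D = 3341, ⌊√D⌋ = 57
river: ρ → (-25,29,25)
river: ρ → (25,21,-29)
river: ρ → (-29,37,17)
river: ρ → (17,31,-35)
river: ρ → (-35,39,13)
river: ρ → (13,39,-35)
river: ρ → (-35,31,17)
river: ρ → (17,37,-29)
river: ρ → (-29,21,25)
river: ρ → (25,29,-25)
river: ρ → (-25,21,29)
river: ρ → (29,37,-17)
river: ρ → (-17,31,35)
river: ρ → (35,39,-13)
river: ρ → (-13,39,35)
river: ρ → (35,31,-17)
river: ρ → (-17,37,29)
river: ρ → (29,21,-25)
ρ-cycle length = 18 (tail of 0 descent steps not counted)

18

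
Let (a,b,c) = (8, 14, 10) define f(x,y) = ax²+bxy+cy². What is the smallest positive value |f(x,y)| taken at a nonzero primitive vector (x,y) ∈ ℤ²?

translate: b→-2 (≡14 mod 16), so (8,14,10)→(8,-2,4)
flip: (8,-2,4)→(4,2,8)
reduced (well bottom): (4,2,8) with a≤c, −a<b≤a
well minimum = a = 4

4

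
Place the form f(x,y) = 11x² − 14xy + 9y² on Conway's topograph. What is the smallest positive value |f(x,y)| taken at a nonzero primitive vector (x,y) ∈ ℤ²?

translate: b→8 (≡-14 mod 22), so (11,-14,9)→(11,8,6)
flip: (11,8,6)→(6,-8,11)
translate: b→4 (≡-8 mod 12), so (6,-8,11)→(6,4,9)
reduced (well bottom): (6,4,9) with a≤c, −a<b≤a
well minimum = a = 6

6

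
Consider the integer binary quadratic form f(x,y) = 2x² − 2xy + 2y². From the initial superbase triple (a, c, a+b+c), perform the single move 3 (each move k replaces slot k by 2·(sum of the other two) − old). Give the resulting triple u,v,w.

start (2,2,2) = (f(1,0),f(0,1),f(1,1))
replace slot 3: 2·(2+2) − 2 = 6 → (2,2,6)

2,2,6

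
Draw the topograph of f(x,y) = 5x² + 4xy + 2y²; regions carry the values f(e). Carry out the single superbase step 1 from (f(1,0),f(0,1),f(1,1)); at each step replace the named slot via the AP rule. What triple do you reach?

start (5,2,11) = (f(1,0),f(0,1),f(1,1))
replace slot 1: 2·(2+11) − 5 = 21 → (21,2,11)

21,2,11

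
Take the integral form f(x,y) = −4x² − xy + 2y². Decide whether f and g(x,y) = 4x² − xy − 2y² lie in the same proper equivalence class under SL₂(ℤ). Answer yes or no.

D₁ = 33, D₂ = 33
river cycle of f (length 4): (2, 5, -1), (-1, 5, 2), (2, 3, -3), (-3, 3, 2)
river cycle of g (length 4): (-2, 5, 1), (1, 5, -2), (-2, 3, 3), (3, 3, -2)
cycles differ ⇒ inequivalent

no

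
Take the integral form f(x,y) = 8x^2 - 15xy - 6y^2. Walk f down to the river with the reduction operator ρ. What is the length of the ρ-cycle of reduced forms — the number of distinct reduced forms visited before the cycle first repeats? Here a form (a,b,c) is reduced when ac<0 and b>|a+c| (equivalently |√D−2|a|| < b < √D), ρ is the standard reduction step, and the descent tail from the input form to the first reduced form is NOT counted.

D = 417, ⌊√D⌋ = 20
descent: ρ → (-6,15,8)  [lands on river]
river: ρ → (8,17,-4)
river: ρ → (-4,15,12)
river: ρ → (12,9,-7)
river: ρ → (-7,19,2)
river: ρ → (2,17,-16)
river: ρ → (-16,15,3)
river: ρ → (3,15,-16)
river: ρ → (-16,17,2)
river: ρ → (2,19,-7)
river: ρ → (-7,9,12)
river: ρ → (12,15,-4)
river: ρ → (-4,17,8)
river: ρ → (8,15,-6)
river: ρ → (-6,9,14)
river: ρ → (14,19,-1)
river: ρ → (-1,19,14)
river: ρ → (14,9,-6)
ρ-cycle length = 18 (tail of 1 descent step not counted)

18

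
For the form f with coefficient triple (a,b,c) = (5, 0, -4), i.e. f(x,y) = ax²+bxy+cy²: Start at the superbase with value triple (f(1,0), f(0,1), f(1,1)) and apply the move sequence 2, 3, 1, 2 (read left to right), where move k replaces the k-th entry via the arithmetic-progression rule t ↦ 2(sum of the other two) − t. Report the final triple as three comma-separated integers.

start (5,-4,1) = (f(1,0),f(0,1),f(1,1))
replace slot 2: 2·(5+1) − (-4) = 16 → (5,16,1)
replace slot 3: 2·(5+16) − 1 = 41 → (5,16,41)
replace slot 1: 2·(16+41) − 5 = 109 → (109,16,41)
replace slot 2: 2·(109+41) − 16 = 284 → (109,284,41)

109,284,41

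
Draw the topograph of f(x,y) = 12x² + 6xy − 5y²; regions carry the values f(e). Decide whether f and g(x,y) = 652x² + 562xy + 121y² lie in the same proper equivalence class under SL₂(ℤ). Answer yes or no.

D₁ = 276, D₂ = 276
river cycle of f (length 8): (-5, 14, 4), (4, 10, -11), (-11, 12, 3), (3, 12, -11), (-11, 10, 4), (4, 14, -5), (-5, 16, 1), (1, 16, -5)
river cycle of g (length 8): (-5, 14, 4), (4, 10, -11), (-11, 12, 3), (3, 12, -11), (-11, 10, 4), (4, 14, -5), (-5, 16, 1), (1, 16, -5)
cycles coincide ⇒ equivalent

yes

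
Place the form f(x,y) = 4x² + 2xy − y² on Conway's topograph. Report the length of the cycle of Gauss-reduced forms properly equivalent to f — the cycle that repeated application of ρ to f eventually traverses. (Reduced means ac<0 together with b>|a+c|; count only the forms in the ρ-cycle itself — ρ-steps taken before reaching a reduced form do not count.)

D = 20, ⌊√D⌋ = 4
descent: ρ → (-1,4,1)  [lands on river]
river: ρ → (1,4,-1)
ρ-cycle length = 2 (tail of 1 descent step not counted)

2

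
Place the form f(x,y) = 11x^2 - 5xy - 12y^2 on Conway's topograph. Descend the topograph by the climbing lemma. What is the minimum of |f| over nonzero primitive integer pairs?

descent: ρ → (-12,5,11)  [lands on river]
river: ρ → (11,17,-6)
river: ρ → (-6,19,8)
river: ρ → (8,13,-12)
river: ρ → (-12,11,9)
river: ρ → (9,7,-14)
river: ρ → (-14,21,2)
river: ρ → (2,23,-3)
river: ρ → (-3,19,16)
river: ρ → (16,13,-6)
river: ρ → (-6,23,1)
river: ρ → (1,23,-6)
river: ρ → (-6,13,16)
river: ρ → (16,19,-3)
river: ρ → (-3,23,2)
river: ρ → (2,21,-14)
river: ρ → (-14,7,9)
river: ρ → (9,11,-12)
river: ρ → (-12,13,8)
river: ρ → (8,19,-6)
river: ρ → (-6,17,11)
river: ρ → (11,5,-12)
river: ρ → (-12,19,4)
river: ρ → (4,21,-7)
river: ρ → (-7,21,4)
river: ρ → (4,19,-12)
closes: descent 1, river 26
min |a| on river = 1

1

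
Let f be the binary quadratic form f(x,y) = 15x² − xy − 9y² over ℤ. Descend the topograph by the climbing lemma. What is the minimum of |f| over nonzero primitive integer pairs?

descent: ρ → (-9,19,5)  [lands on river]
river: ρ → (5,21,-5)
river: ρ → (-5,19,9)
river: ρ → (9,17,-7)
river: ρ → (-7,11,15)
river: ρ → (15,19,-3)
river: ρ → (-3,23,1)
river: ρ → (1,23,-3)
river: ρ → (-3,19,15)
river: ρ → (15,11,-7)
river: ρ → (-7,17,9)
river: ρ → (9,19,-5)
river: ρ → (-5,21,5)
river: ρ → (5,19,-9)
river: ρ → (-9,17,7)
river: ρ → (7,11,-15)
river: ρ → (-15,19,3)
river: ρ → (3,23,-1)
river: ρ → (-1,23,3)
river: ρ → (3,19,-15)
river: ρ → (-15,11,7)
river: ρ → (7,17,-9)
closes: descent 1, river 22
min |a| on river = 1

1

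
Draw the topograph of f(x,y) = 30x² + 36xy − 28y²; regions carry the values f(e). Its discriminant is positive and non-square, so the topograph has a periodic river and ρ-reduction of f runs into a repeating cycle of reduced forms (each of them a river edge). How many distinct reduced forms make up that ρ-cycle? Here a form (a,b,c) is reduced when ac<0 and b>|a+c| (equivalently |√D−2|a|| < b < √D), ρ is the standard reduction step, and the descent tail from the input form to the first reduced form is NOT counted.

D = 4656, ⌊√D⌋ = 68
river: ρ → (-28,20,38)
river: ρ → (38,56,-10)
river: ρ → (-10,64,14)
river: ρ → (14,48,-42)
river: ρ → (-42,36,20)
river: ρ → (20,44,-34)
river: ρ → (-34,24,30)
river: ρ → (30,36,-28)
ρ-cycle length = 8 (tail of 0 descent steps not counted)

8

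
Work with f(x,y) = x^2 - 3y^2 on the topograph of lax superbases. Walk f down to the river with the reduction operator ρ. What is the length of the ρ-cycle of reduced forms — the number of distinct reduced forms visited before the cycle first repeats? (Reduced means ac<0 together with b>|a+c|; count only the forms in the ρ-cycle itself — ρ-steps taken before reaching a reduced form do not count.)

D = 12, ⌊√D⌋ = 3
descent: ρ → (-3,0,1)
descent: ρ → (1,2,-2)  [lands on river]
river: ρ → (-2,2,1)
ρ-cycle length = 2 (tail of 2 descent steps not counted)

2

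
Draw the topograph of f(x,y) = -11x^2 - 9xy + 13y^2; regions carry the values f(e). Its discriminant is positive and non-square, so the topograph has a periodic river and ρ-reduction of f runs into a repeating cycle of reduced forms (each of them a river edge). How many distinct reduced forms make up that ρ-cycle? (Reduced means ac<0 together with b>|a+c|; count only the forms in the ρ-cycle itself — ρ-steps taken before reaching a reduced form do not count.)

D = 653, ⌊√D⌋ = 25
descent: ρ → (13,9,-11)  [lands on river]
river: ρ → (-11,13,11)
river: ρ → (11,9,-13)
river: ρ → (-13,17,7)
river: ρ → (7,25,-1)
river: ρ → (-1,25,7)
river: ρ → (7,17,-13)
river: ρ → (-13,9,11)
river: ρ → (11,13,-11)
river: ρ → (-11,9,13)
river: ρ → (13,17,-7)
river: ρ → (-7,25,1)
river: ρ → (1,25,-7)
river: ρ → (-7,17,13)
ρ-cycle length = 14 (tail of 1 descent step not counted)

14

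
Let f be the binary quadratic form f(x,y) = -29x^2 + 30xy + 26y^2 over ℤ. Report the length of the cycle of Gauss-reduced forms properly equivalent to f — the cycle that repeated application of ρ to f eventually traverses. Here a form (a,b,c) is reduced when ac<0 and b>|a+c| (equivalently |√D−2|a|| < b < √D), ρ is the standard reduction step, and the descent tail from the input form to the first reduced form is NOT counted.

D = 3916, ⌊√D⌋ = 62
river: ρ → (26,22,-33)
river: ρ → (-33,44,15)
river: ρ → (15,46,-30)
river: ρ → (-30,14,31)
river: ρ → (31,48,-13)
river: ρ → (-13,56,15)
river: ρ → (15,34,-46)
river: ρ → (-46,58,3)
river: ρ → (3,62,-6)
river: ρ → (-6,58,23)
river: ρ → (23,34,-30)
river: ρ → (-30,26,27)
river: ρ → (27,28,-29)
river: ρ → (-29,30,26)
ρ-cycle length = 14 (tail of 0 descent steps not counted)

14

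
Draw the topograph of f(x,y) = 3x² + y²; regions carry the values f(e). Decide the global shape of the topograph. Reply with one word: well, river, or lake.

D = b²−4ac = 0² − 4·3·1 = -12
D < 0 ⇒ definite ⇒ every region one sign ⇒ single well

well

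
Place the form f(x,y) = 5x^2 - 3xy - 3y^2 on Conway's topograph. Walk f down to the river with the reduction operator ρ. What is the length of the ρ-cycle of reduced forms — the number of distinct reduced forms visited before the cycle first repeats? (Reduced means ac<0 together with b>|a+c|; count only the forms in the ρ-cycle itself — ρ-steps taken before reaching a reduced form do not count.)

D = 69, ⌊√D⌋ = 8
descent: ρ → (-3,3,5)  [lands on river]
river: ρ → (5,7,-1)
river: ρ → (-1,7,5)
river: ρ → (5,3,-3)
ρ-cycle length = 4 (tail of 1 descent step not counted)

4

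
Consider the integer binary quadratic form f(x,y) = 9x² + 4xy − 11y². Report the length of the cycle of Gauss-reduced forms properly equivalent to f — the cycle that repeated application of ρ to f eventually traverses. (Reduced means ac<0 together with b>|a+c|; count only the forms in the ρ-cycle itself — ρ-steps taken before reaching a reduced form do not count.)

D = 412, ⌊√D⌋ = 20
river: ρ → (-11,18,2)
river: ρ → (2,18,-11)
river: ρ → (-11,4,9)
river: ρ → (9,14,-6)
river: ρ → (-6,10,13)
river: ρ → (13,16,-3)
river: ρ → (-3,20,1)
river: ρ → (1,20,-3)
river: ρ → (-3,16,13)
river: ρ → (13,10,-6)
river: ρ → (-6,14,9)
river: ρ → (9,4,-11)
ρ-cycle length = 12 (tail of 0 descent steps not counted)

12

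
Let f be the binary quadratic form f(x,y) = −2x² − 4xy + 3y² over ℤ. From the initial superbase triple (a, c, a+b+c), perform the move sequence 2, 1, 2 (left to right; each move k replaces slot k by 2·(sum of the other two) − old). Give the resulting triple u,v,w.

start (-2,3,-3) = (f(1,0),f(0,1),f(1,1))
replace slot 2: 2·((-2)+(-3)) − 3 = -13 → (-2,-13,-3)
replace slot 1: 2·((-13)+(-3)) − (-2) = -30 → (-30,-13,-3)
replace slot 2: 2·((-30)+(-3)) − (-13) = -53 → (-30,-53,-3)

-30,-53,-3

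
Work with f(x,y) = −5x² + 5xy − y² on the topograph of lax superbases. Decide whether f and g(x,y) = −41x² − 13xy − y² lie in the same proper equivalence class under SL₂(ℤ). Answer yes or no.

D₁ = 5, D₂ = 5
river cycle of f (length 2): (-1, 1, 1), (1, 1, -1)
river cycle of g (length 2): (-1, 1, 1), (1, 1, -1)
cycles coincide ⇒ equivalent

yes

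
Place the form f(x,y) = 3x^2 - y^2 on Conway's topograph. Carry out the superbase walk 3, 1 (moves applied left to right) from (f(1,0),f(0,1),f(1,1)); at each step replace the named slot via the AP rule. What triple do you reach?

start (3,-1,2) = (f(1,0),f(0,1),f(1,1))
replace slot 3: 2·(3+(-1)) − 2 = 2 → (3,-1,2)
replace slot 1: 2·((-1)+2) − 3 = -1 → (-1,-1,2)

-1,-1,2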